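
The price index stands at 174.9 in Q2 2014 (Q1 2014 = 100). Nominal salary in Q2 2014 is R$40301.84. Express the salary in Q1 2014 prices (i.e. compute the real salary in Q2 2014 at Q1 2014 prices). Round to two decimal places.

Real = Nominal ÷ (Index/100) = 40301.84 ÷ (174.9/100)
     = 40301.84 ÷ 1.749 = 23042.7902

23042.79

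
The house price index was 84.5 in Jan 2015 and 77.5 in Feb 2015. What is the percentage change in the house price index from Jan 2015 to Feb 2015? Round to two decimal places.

-8.28%

Change = (77.5 − 84.5) / 84.5 × 100
       = -7.0 / 84.5 × 100 = -8.2840%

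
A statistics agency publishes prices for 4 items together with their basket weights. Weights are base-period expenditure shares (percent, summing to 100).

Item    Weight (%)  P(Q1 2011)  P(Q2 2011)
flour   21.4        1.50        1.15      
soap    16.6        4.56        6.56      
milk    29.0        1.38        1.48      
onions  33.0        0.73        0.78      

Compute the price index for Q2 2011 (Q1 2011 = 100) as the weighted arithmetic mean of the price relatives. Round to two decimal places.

106.65

flour: 21.4 × (1.15/1.50) = 21.4 × 0.766667 = 16.4067
soap: 16.6 × (6.56/4.56) = 16.6 × 1.438596 = 23.8807
milk: 29.0 × (1.48/1.38) = 29.0 × 1.072464 = 31.1014
onions: 33.0 × (0.78/0.73) = 33.0 × 1.068493 = 35.2603
Index = Σ wᵢ·(p₁ᵢ/p₀ᵢ) = 16.4067 + 23.8807 + 31.1014 + 35.2603 = 106.6491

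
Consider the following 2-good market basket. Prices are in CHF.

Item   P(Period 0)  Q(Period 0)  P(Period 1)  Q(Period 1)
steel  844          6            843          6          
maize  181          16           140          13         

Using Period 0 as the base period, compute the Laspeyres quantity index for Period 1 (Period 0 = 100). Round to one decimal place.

Laspeyres quantity index uses base-period prices as weights.
ΣP(Period 0)·Q(Period 1) = 844×6 + 181×13 = 5064 + 2353 = 7417
ΣP(Period 0)·Q(Period 0) = 844×6 + 181×16 = 5064 + 2896 = 7960
Index = 7417 / 7960 × 100 = 93.1784

93.2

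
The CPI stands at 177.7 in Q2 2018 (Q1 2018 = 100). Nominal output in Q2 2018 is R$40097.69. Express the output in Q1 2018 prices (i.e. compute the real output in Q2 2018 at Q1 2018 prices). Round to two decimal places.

22564.82

Real = Nominal ÷ (Index/100) = 40097.69 ÷ (177.7/100)
     = 40097.69 ÷ 1.777 = 22564.8227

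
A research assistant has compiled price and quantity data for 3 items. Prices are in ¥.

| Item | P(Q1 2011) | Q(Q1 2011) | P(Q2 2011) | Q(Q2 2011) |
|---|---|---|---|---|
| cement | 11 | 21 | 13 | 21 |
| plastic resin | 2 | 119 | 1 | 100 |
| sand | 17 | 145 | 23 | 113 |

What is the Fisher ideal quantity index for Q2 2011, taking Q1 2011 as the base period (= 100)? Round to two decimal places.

79.95

Laspeyres component (base-period weights):
ΣP(Q1 2011)Q(Q2 2011) = 11×21 + 2×100 + 17×113 = 231 + 200 + 1921 = 2352
ΣP(Q1 2011)Q(Q1 2011) = 11×21 + 2×119 + 17×145 = 231 + 238 + 2465 = 2934
L = 2352 / 2934 × 100 = 80.1636
Paasche component (current-period weights):
ΣP(Q2 2011)Q(Q2 2011) = 13×21 + 1×100 + 23×113 = 273 + 100 + 2599 = 2972
ΣP(Q2 2011)Q(Q1 2011) = 13×21 + 1×119 + 23×145 = 273 + 119 + 3335 = 3727
P = 2972 / 3727 × 100 = 79.7424
Fisher = √(L × P) = √(80.1636 × 79.7424) = 79.9527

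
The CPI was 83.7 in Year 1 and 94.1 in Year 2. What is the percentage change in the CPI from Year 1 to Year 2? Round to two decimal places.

Change = (94.1 − 83.7) / 83.7 × 100
       = 10.4 / 83.7 × 100 = 12.4253%

12.43%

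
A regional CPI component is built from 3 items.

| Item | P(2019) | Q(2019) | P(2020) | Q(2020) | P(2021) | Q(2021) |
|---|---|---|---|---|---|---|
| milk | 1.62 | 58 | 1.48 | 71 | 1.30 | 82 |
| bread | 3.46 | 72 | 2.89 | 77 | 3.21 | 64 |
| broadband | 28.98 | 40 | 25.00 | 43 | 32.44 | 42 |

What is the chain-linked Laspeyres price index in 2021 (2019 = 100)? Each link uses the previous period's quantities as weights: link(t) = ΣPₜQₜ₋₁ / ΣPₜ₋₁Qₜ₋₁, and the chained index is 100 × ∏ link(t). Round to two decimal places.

Link 2019→2020:
ΣP(2020)Q(2019) = 1.48×58 + 2.89×72 + 25.00×40 = 85.84 + 208.08 + 1000 = 1293.92
ΣP(2019)Q(2019) = 1.62×58 + 3.46×72 + 28.98×40 = 93.96 + 249.12 + 1159.2 = 1502.28
link = 1293.92/1502.28 = 0.861304
Link 2020→2021:
ΣP(2021)Q(2020) = 1.30×71 + 3.21×77 + 32.44×43 = 92.3 + 247.17 + 1394.92 = 1734.39
ΣP(2020)Q(2020) = 1.48×71 + 2.89×77 + 25.00×43 = 105.08 + 222.53 + 1075 = 1402.61
link = 1734.39/1402.61 = 1.236545
Chained index = 100 × 0.861304 × 1.236545 = 106.5041

106.50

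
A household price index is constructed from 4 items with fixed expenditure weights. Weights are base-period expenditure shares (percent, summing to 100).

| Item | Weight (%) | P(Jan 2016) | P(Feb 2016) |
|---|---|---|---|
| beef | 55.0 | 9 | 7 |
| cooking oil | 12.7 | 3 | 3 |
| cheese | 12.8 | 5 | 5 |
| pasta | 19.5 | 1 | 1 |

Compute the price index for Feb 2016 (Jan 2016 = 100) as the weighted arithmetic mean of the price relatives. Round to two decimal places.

87.78

beef: 55.0 × (7/9) = 55.0 × 0.777778 = 42.7778
cooking oil: 12.7 × (3/3) = 12.7 × 1.000000 = 12.7000
cheese: 12.8 × (5/5) = 12.8 × 1.000000 = 12.8000
pasta: 19.5 × (1/1) = 19.5 × 1.000000 = 19.5000
Index = Σ wᵢ·(p₁ᵢ/p₀ᵢ) = 42.7778 + 12.7000 + 12.8000 + 19.5000 = 87.7778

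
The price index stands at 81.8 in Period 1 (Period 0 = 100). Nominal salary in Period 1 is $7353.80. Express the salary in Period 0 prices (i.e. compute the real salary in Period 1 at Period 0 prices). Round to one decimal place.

8990.0

Real = Nominal ÷ (Index/100) = 7353.80 ÷ (81.8/100)
     = 7353.80 ÷ 0.818 = 8989.9756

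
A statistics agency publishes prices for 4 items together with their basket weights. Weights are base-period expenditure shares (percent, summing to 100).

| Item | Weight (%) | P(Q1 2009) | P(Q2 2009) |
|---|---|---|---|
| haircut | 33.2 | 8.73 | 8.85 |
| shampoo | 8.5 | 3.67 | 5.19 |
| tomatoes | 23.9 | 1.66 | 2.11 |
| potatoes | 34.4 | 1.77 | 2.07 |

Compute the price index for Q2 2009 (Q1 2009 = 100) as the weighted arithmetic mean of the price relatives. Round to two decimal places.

116.29

haircut: 33.2 × (8.85/8.73) = 33.2 × 1.013746 = 33.6564
shampoo: 8.5 × (5.19/3.67) = 8.5 × 1.414169 = 12.0204
tomatoes: 23.9 × (2.11/1.66) = 23.9 × 1.271084 = 30.3789
potatoes: 34.4 × (2.07/1.77) = 34.4 × 1.169492 = 40.2305
Index = Σ wᵢ·(p₁ᵢ/p₀ᵢ) = 33.6564 + 12.0204 + 30.3789 + 40.2305 = 116.2862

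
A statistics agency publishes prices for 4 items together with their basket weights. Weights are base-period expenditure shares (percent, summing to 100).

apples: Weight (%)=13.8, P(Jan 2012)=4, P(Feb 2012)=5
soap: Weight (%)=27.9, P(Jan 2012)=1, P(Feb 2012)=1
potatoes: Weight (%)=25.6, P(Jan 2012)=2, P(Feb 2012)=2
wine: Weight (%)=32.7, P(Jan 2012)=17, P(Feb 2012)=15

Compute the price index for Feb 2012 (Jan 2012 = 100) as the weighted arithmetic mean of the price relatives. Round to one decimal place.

99.6

apples: 13.8 × (5/4) = 13.8 × 1.250000 = 17.2500
soap: 27.9 × (1/1) = 27.9 × 1.000000 = 27.9000
potatoes: 25.6 × (2/2) = 25.6 × 1.000000 = 25.6000
wine: 32.7 × (15/17) = 32.7 × 0.882353 = 28.8529
Index = Σ wᵢ·(p₁ᵢ/p₀ᵢ) = 17.2500 + 27.9000 + 25.6000 + 28.8529 = 99.6029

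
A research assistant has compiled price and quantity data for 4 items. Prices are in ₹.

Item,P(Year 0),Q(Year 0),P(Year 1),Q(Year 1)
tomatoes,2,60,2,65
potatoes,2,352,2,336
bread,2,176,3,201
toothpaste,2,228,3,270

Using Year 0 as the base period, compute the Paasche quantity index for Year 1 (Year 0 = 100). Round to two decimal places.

Paasche quantity index uses current-period prices as weights.
ΣP(Year 1)·Q(Year 1) = 2×65 + 2×336 + 3×201 + 3×270 = 130 + 672 + 603 + 810 = 2215
ΣP(Year 1)·Q(Year 0) = 2×60 + 2×352 + 3×176 + 3×228 = 120 + 704 + 528 + 684 = 2036
Index = 2215 / 2036 × 100 = 108.7917

108.79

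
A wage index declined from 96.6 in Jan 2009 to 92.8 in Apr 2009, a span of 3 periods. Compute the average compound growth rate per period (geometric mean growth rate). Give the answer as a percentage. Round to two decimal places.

-1.33%

Growth factor = (92.8/96.6)^(1/3) = (0.960663)^(1/3) = 0.986712
Growth rate = 0.986712 − 1 = -0.013288 = -1.3288%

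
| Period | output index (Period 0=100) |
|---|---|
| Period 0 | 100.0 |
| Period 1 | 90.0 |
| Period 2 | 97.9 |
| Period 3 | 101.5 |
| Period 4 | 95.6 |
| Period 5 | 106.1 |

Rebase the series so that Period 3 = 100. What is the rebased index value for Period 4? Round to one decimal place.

Rebased(Period 4) = 95.6 / 101.5 × 100 = 94.1872

94.2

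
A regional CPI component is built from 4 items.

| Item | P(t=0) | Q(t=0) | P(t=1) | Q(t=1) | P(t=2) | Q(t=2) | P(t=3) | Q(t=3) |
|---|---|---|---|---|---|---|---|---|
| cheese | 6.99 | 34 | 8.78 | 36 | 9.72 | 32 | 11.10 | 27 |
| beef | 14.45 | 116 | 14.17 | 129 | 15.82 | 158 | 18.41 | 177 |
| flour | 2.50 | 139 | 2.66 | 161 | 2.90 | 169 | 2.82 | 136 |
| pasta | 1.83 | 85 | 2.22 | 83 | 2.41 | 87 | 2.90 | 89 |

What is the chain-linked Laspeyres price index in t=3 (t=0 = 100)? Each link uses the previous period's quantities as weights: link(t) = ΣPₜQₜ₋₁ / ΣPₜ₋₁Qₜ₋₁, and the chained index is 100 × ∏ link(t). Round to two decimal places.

130.54

Link t=0→t=1:
ΣP(t=1)Q(t=0) = 8.78×34 + 14.17×116 + 2.66×139 + 2.22×85 = 298.52 + 1643.72 + 369.74 + 188.7 = 2500.68
ΣP(t=0)Q(t=0) = 6.99×34 + 14.45×116 + 2.50×139 + 1.83×85 = 237.66 + 1676.2 + 347.5 + 155.55 = 2416.91
link = 2500.68/2416.91 = 1.034660
Link t=1→t=2:
ΣP(t=2)Q(t=1) = 9.72×36 + 15.82×129 + 2.90×161 + 2.41×83 = 349.92 + 2040.78 + 466.9 + 200.03 = 3057.63
ΣP(t=1)Q(t=1) = 8.78×36 + 14.17×129 + 2.66×161 + 2.22×83 = 316.08 + 1827.93 + 428.26 + 184.26 = 2756.53
link = 3057.63/2756.53 = 1.109232
Link t=2→t=3:
ΣP(t=3)Q(t=2) = 11.10×32 + 18.41×158 + 2.82×169 + 2.90×87 = 355.2 + 2908.78 + 476.58 + 252.3 = 3992.86
ΣP(t=2)Q(t=2) = 9.72×32 + 15.82×158 + 2.90×169 + 2.41×87 = 311.04 + 2499.56 + 490.1 + 209.67 = 3510.37
link = 3992.86/3510.37 = 1.137447
Chained index = 100 × 1.034660 × 1.109232 × 1.137447 = 130.5422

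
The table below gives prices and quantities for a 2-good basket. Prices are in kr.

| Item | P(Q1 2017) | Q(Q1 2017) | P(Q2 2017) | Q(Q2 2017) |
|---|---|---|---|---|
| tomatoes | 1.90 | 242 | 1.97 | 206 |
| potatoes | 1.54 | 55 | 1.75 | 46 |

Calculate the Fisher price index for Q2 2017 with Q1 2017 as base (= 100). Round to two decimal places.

105.22

Laspeyres component (base-period weights):
ΣP(Q2 2017)Q(Q1 2017) = 1.97×242 + 1.75×55 = 476.74 + 96.25 = 572.99
ΣP(Q1 2017)Q(Q1 2017) = 1.90×242 + 1.54×55 = 459.8 + 84.7 = 544.5
L = 572.99 / 544.5 × 100 = 105.2323
Paasche component (current-period weights):
ΣP(Q2 2017)Q(Q2 2017) = 1.97×206 + 1.75×46 = 405.82 + 80.5 = 486.32
ΣP(Q1 2017)Q(Q2 2017) = 1.90×206 + 1.54×46 = 391.4 + 70.84 = 462.24
P = 486.32 / 462.24 × 100 = 105.2094
Fisher = √(L × P) = √(105.2323 × 105.2094) = 105.2209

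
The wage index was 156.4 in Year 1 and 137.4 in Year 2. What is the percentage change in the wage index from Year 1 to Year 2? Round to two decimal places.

-12.15%

Change = (137.4 − 156.4) / 156.4 × 100
       = -19.0 / 156.4 × 100 = -12.1483%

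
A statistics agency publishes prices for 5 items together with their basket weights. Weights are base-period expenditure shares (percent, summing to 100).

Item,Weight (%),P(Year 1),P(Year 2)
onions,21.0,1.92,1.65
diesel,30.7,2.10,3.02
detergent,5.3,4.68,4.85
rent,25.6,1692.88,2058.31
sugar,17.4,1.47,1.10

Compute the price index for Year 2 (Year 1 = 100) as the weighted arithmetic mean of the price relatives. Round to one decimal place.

onions: 21.0 × (1.65/1.92) = 21.0 × 0.859375 = 18.0469
diesel: 30.7 × (3.02/2.10) = 30.7 × 1.438095 = 44.1495
detergent: 5.3 × (4.85/4.68) = 5.3 × 1.036325 = 5.4925
rent: 25.6 × (2058.31/1692.88) = 25.6 × 1.215863 = 31.1261
sugar: 17.4 × (1.10/1.47) = 17.4 × 0.748299 = 13.0204
Index = Σ wᵢ·(p₁ᵢ/p₀ᵢ) = 18.0469 + 44.1495 + 5.4925 + 31.1261 + 13.0204 = 111.8354

111.8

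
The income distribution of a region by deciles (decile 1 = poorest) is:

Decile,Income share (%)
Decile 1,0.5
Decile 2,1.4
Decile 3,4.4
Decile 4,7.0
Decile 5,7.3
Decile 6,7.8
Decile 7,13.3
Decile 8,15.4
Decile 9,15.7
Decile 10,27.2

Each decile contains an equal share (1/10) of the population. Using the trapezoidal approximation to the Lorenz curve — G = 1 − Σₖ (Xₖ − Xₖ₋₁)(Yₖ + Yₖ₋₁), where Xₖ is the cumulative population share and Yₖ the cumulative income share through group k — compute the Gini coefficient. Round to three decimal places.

0.415

Cumulative income shares Yₖ: 0.0050, 0.0190, 0.0630, 0.1330, 0.2060, 0.2840, 0.4170, 0.5710, 0.7280, 1.0000
Σ (Xₖ−Xₖ₋₁)(Yₖ+Yₖ₋₁) = (1/10)(0.0050+0.0000) + (1/10)(0.0190+0.0050) + (1/10)(0.0630+0.0190) + (1/10)(0.1330+0.0630) + (1/10)(0.2060+0.1330) + (1/10)(0.2840+0.2060) + (1/10)(0.4170+0.2840) + (1/10)(0.5710+0.4170) + (1/10)(0.7280+0.5710) + (1/10)(1.0000+0.7280)
  = 0.0005 + 0.0024 + 0.0082 + 0.0196 + 0.0339 + 0.0490 + 0.0701 + 0.0988 + 0.1299 + 0.1728 = 0.5852
G = 1 − 0.5852 = 0.4148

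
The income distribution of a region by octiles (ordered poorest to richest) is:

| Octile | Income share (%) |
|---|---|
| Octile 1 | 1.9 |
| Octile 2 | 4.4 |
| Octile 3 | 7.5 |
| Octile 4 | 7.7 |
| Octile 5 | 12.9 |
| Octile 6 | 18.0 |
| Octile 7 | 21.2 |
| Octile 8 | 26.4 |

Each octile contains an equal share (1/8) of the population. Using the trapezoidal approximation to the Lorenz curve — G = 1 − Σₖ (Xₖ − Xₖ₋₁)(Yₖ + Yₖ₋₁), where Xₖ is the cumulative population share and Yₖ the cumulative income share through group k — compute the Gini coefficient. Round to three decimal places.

Cumulative income shares Yₖ: 0.0190, 0.0630, 0.1380, 0.2150, 0.3440, 0.5240, 0.7360, 1.0000
Σ (Xₖ−Xₖ₋₁)(Yₖ+Yₖ₋₁) = (1/8)(0.0190+0.0000) + (1/8)(0.0630+0.0190) + (1/8)(0.1380+0.0630) + (1/8)(0.2150+0.1380) + (1/8)(0.3440+0.2150) + (1/8)(0.5240+0.3440) + (1/8)(0.7360+0.5240) + (1/8)(1.0000+0.7360)
  = 0.0024 + 0.0103 + 0.0251 + 0.0441 + 0.0699 + 0.1085 + 0.1575 + 0.2170 = 0.6348
G = 1 − 0.6348 = 0.3652

0.365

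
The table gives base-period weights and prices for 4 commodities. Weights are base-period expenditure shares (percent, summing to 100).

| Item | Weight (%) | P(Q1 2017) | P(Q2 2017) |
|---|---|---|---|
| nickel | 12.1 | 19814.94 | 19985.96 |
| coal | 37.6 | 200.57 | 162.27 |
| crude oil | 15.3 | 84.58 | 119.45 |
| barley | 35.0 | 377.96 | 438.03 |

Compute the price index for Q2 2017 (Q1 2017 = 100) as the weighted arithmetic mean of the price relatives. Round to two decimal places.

nickel: 12.1 × (19985.96/19814.94) = 12.1 × 1.008631 = 12.2044
coal: 37.6 × (162.27/200.57) = 37.6 × 0.809044 = 30.4201
crude oil: 15.3 × (119.45/84.58) = 15.3 × 1.412272 = 21.6078
barley: 35.0 × (438.03/377.96) = 35.0 × 1.158932 = 40.5626
Index = Σ wᵢ·(p₁ᵢ/p₀ᵢ) = 12.2044 + 30.4201 + 21.6078 + 40.5626 = 104.7949

104.79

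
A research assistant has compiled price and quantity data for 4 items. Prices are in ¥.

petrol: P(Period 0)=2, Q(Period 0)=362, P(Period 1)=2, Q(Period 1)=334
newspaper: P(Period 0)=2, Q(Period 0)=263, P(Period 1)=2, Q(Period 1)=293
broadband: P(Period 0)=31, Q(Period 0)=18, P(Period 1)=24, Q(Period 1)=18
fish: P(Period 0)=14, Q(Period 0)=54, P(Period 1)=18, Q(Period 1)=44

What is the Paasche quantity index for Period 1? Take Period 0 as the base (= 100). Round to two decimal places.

93.37

Paasche quantity index uses current-period prices as weights.
ΣP(Period 1)·Q(Period 1) = 2×334 + 2×293 + 24×18 + 18×44 = 668 + 586 + 432 + 792 = 2478
ΣP(Period 1)·Q(Period 0) = 2×362 + 2×263 + 24×18 + 18×54 = 724 + 526 + 432 + 972 = 2654
Index = 2478 / 2654 × 100 = 93.3685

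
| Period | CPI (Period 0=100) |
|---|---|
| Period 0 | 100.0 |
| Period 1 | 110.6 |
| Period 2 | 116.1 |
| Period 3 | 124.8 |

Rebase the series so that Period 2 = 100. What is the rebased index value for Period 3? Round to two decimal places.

Rebased(Period 3) = 124.8 / 116.1 × 100 = 107.4935

107.49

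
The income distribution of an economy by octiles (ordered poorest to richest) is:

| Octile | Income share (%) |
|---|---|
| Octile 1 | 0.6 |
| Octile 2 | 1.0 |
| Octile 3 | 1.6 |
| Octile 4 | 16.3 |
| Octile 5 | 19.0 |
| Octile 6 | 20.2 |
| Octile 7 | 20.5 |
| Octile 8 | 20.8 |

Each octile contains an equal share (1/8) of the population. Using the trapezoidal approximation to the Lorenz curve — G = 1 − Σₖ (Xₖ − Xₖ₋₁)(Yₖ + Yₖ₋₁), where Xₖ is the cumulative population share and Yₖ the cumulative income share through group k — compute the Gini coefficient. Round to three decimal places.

0.372

Cumulative income shares Yₖ: 0.0060, 0.0160, 0.0320, 0.1950, 0.3850, 0.5870, 0.7920, 1.0000
Σ (Xₖ−Xₖ₋₁)(Yₖ+Yₖ₋₁) = (1/8)(0.0060+0.0000) + (1/8)(0.0160+0.0060) + (1/8)(0.0320+0.0160) + (1/8)(0.1950+0.0320) + (1/8)(0.3850+0.1950) + (1/8)(0.5870+0.3850) + (1/8)(0.7920+0.5870) + (1/8)(1.0000+0.7920)
  = 0.0008 + 0.0027 + 0.0060 + 0.0284 + 0.0725 + 0.1215 + 0.1724 + 0.2240 = 0.6282
G = 1 − 0.6282 = 0.3718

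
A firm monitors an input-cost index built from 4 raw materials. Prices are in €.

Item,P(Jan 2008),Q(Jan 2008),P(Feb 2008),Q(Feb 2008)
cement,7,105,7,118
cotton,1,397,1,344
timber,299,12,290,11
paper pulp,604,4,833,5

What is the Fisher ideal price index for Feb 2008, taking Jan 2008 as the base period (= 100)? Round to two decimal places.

Laspeyres component (base-period weights):
ΣP(Feb 2008)Q(Jan 2008) = 7×105 + 1×397 + 290×12 + 833×4 = 735 + 397 + 3480 + 3332 = 7944
ΣP(Jan 2008)Q(Jan 2008) = 7×105 + 1×397 + 299×12 + 604×4 = 735 + 397 + 3588 + 2416 = 7136
L = 7944 / 7136 × 100 = 111.3229
Paasche component (current-period weights):
ΣP(Feb 2008)Q(Feb 2008) = 7×118 + 1×344 + 290×11 + 833×5 = 826 + 344 + 3190 + 4165 = 8525
ΣP(Jan 2008)Q(Feb 2008) = 7×118 + 1×344 + 299×11 + 604×5 = 826 + 344 + 3289 + 3020 = 7479
P = 8525 / 7479 × 100 = 113.9858
Fisher = √(L × P) = √(111.3229 × 113.9858) = 112.6465

112.65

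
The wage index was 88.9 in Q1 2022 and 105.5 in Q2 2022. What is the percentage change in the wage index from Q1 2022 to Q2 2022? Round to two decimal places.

Change = (105.5 − 88.9) / 88.9 × 100
       = 16.6 / 88.9 × 100 = 18.6727%

18.67%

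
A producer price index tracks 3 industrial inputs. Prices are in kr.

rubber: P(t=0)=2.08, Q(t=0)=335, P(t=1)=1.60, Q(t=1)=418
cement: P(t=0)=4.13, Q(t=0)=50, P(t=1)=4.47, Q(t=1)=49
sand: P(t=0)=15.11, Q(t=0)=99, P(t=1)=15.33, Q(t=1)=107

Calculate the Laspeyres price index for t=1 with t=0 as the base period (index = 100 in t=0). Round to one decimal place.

94.9

Laspeyres price index uses base-period quantities as weights.
ΣP(t=1)·Q(t=0) = 1.60×335 + 4.47×50 + 15.33×99 = 536 + 223.5 + 1517.67 = 2277.17
ΣP(t=0)·Q(t=0) = 2.08×335 + 4.13×50 + 15.11×99 = 696.8 + 206.5 + 1495.89 = 2399.19
Index = 2277.17 / 2399.19 × 100 = 94.9141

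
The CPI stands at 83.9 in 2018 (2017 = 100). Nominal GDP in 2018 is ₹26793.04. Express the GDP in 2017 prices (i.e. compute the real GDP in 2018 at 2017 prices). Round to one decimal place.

31934.5

Real = Nominal ÷ (Index/100) = 26793.04 ÷ (83.9/100)
     = 26793.04 ÷ 0.839 = 31934.4934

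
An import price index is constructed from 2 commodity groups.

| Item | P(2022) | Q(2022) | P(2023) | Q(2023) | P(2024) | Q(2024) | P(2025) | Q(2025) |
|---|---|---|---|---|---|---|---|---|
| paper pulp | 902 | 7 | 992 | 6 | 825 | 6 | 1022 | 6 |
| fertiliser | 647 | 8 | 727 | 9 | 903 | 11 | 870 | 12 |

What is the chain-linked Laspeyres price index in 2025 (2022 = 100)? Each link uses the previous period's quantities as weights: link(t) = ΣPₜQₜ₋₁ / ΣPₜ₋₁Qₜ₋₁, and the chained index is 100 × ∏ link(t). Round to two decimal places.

Link 2022→2023:
ΣP(2023)Q(2022) = 992×7 + 727×8 = 6944 + 5816 = 12760
ΣP(2022)Q(2022) = 902×7 + 647×8 = 6314 + 5176 = 11490
link = 12760/11490 = 1.110531
Link 2023→2024:
ΣP(2024)Q(2023) = 825×6 + 903×9 = 4950 + 8127 = 13077
ΣP(2023)Q(2023) = 992×6 + 727×9 = 5952 + 6543 = 12495
link = 13077/12495 = 1.046579
Link 2024→2025:
ΣP(2025)Q(2024) = 1022×6 + 870×11 = 6132 + 9570 = 15702
ΣP(2024)Q(2024) = 825×6 + 903×11 = 4950 + 9933 = 14883
link = 15702/14883 = 1.055029
Chained index = 100 × 1.110531 × 1.046579 × 1.055029 = 122.6216

122.62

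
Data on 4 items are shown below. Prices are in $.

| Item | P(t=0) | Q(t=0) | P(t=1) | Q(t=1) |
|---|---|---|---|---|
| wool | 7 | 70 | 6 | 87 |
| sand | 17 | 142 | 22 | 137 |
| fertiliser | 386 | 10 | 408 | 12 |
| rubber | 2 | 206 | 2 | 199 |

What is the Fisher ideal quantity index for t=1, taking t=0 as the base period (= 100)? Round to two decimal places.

Laspeyres component (base-period weights):
ΣP(t=0)Q(t=1) = 7×87 + 17×137 + 386×12 + 2×199 = 609 + 2329 + 4632 + 398 = 7968
ΣP(t=0)Q(t=0) = 7×70 + 17×142 + 386×10 + 2×206 = 490 + 2414 + 3860 + 412 = 7176
L = 7968 / 7176 × 100 = 111.0368
Paasche component (current-period weights):
ΣP(t=1)Q(t=1) = 6×87 + 22×137 + 408×12 + 2×199 = 522 + 3014 + 4896 + 398 = 8830
ΣP(t=1)Q(t=0) = 6×70 + 22×142 + 408×10 + 2×206 = 420 + 3124 + 4080 + 412 = 8036
P = 8830 / 8036 × 100 = 109.8805
Fisher = √(L × P) = √(111.0368 × 109.8805) = 110.4572

110.46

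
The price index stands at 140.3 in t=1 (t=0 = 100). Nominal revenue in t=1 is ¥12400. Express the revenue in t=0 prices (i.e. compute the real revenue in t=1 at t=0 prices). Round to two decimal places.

Real = Nominal ÷ (Index/100) = 12400 ÷ (140.3/100)
     = 12400 ÷ 1.403 = 8838.2038

8838.20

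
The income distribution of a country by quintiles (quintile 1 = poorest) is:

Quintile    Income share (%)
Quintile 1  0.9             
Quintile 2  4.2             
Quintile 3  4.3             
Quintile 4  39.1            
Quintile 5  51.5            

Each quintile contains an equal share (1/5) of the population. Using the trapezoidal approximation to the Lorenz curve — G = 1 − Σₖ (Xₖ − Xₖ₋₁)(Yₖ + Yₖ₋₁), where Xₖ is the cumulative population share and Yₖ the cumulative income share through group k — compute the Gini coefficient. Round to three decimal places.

Cumulative income shares Yₖ: 0.0090, 0.0510, 0.0940, 0.4850, 1.0000
Σ (Xₖ−Xₖ₋₁)(Yₖ+Yₖ₋₁) = (1/5)(0.0090+0.0000) + (1/5)(0.0510+0.0090) + (1/5)(0.0940+0.0510) + (1/5)(0.4850+0.0940) + (1/5)(1.0000+0.4850)
  = 0.0018 + 0.0120 + 0.0290 + 0.1158 + 0.2970 = 0.4556
G = 1 − 0.4556 = 0.5444

0.544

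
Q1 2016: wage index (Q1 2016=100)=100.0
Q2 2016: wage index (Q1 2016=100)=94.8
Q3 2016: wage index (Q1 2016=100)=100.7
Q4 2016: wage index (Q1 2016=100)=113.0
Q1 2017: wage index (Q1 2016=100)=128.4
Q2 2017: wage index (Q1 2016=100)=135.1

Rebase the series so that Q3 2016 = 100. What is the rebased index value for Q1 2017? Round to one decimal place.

127.5

Rebased(Q1 2017) = 128.4 / 100.7 × 100 = 127.5074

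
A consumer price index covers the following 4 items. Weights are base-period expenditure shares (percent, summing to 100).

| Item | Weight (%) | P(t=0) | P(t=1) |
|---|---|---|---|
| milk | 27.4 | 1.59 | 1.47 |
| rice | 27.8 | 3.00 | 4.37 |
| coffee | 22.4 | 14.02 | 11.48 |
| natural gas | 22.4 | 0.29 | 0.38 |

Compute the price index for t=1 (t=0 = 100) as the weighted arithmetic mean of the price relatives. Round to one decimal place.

milk: 27.4 × (1.47/1.59) = 27.4 × 0.924528 = 25.3321
rice: 27.8 × (4.37/3.00) = 27.8 × 1.456667 = 40.4953
coffee: 22.4 × (11.48/14.02) = 22.4 × 0.818830 = 18.3418
natural gas: 22.4 × (0.38/0.29) = 22.4 × 1.310345 = 29.3517
Index = Σ wᵢ·(p₁ᵢ/p₀ᵢ) = 25.3321 + 40.4953 + 18.3418 + 29.3517 = 113.5209

113.5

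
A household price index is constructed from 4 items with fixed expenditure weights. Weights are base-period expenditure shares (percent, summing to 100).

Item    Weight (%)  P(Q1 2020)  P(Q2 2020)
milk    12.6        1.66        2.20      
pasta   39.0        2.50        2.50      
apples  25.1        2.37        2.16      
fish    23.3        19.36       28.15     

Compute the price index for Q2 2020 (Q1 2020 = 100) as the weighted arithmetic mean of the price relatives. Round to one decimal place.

112.5

milk: 12.6 × (2.20/1.66) = 12.6 × 1.325301 = 16.6988
pasta: 39.0 × (2.50/2.50) = 39.0 × 1.000000 = 39.0000
apples: 25.1 × (2.16/2.37) = 25.1 × 0.911392 = 22.8759
fish: 23.3 × (28.15/19.36) = 23.3 × 1.454029 = 33.8789
Index = Σ wᵢ·(p₁ᵢ/p₀ᵢ) = 16.6988 + 39.0000 + 22.8759 + 33.8789 = 112.4536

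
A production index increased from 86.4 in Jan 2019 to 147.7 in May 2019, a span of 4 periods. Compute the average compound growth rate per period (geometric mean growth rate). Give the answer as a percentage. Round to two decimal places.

Growth factor = (147.7/86.4)^(1/4) = (1.709491)^(1/4) = 1.143449
Growth rate = 1.143449 − 1 = 0.143449 = 14.3449%

14.34%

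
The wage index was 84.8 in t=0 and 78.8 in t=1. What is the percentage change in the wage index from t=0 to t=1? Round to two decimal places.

Change = (78.8 − 84.8) / 84.8 × 100
       = -6.0 / 84.8 × 100 = -7.0755%

-7.08%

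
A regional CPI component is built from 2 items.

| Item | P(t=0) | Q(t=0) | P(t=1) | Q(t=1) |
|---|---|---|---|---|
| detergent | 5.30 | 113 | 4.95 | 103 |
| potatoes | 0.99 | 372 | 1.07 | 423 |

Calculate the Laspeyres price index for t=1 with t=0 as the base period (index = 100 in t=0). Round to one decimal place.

Laspeyres price index uses base-period quantities as weights.
ΣP(t=1)·Q(t=0) = 4.95×113 + 1.07×372 = 559.35 + 398.04 = 957.39
ΣP(t=0)·Q(t=0) = 5.30×113 + 0.99×372 = 598.9 + 368.28 = 967.18
Index = 957.39 / 967.18 × 100 = 98.9878

99.0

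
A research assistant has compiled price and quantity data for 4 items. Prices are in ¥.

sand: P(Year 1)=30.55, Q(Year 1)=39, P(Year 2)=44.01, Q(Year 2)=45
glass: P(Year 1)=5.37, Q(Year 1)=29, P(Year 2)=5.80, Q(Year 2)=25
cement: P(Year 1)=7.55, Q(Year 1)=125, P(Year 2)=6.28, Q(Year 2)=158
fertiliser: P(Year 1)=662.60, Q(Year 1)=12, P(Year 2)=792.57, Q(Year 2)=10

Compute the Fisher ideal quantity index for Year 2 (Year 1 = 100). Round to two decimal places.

Laspeyres component (base-period weights):
ΣP(Year 1)Q(Year 2) = 30.55×45 + 5.37×25 + 7.55×158 + 662.60×10 = 1374.75 + 134.25 + 1192.9 + 6626 = 9327.9
ΣP(Year 1)Q(Year 1) = 30.55×39 + 5.37×29 + 7.55×125 + 662.60×12 = 1191.45 + 155.73 + 943.75 + 7951.2 = 10242.13
L = 9327.9 / 10242.13 × 100 = 91.0738
Paasche component (current-period weights):
ΣP(Year 2)Q(Year 2) = 44.01×45 + 5.80×25 + 6.28×158 + 792.57×10 = 1980.45 + 145 + 992.24 + 7925.7 = 11043.39
ΣP(Year 2)Q(Year 1) = 44.01×39 + 5.80×29 + 6.28×125 + 792.57×12 = 1716.39 + 168.2 + 785 + 9510.84 = 12180.43
P = 11043.39 / 12180.43 × 100 = 90.6650
Fisher = √(L × P) = √(91.0738 × 90.6650) = 90.8692

90.87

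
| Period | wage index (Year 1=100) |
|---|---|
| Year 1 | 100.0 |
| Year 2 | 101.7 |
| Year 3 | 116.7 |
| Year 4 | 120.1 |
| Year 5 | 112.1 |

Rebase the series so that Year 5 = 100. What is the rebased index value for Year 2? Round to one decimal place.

90.7

Rebased(Year 2) = 101.7 / 112.1 × 100 = 90.7226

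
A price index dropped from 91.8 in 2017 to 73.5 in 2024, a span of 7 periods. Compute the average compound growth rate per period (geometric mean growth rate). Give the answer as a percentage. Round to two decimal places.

Growth factor = (73.5/91.8)^(1/7) = (0.800654)^(1/7) = 0.968738
Growth rate = 0.968738 − 1 = -0.031262 = -3.1262%

-3.13%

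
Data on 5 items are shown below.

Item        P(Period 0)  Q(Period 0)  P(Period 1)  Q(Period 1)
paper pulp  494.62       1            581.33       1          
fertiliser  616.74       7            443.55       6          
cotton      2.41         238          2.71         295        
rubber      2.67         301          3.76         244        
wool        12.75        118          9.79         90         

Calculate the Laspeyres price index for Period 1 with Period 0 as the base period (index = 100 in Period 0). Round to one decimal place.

Laspeyres price index uses base-period quantities as weights.
ΣP(Period 1)·Q(Period 0) = 581.33×1 + 443.55×7 + 2.71×238 + 3.76×301 + 9.79×118 = 581.33 + 3104.85 + 644.98 + 1131.76 + 1155.22 = 6618.14
ΣP(Period 0)·Q(Period 0) = 494.62×1 + 616.74×7 + 2.41×238 + 2.67×301 + 12.75×118 = 494.62 + 4317.18 + 573.58 + 803.67 + 1504.5 = 7693.55
Index = 6618.14 / 7693.55 × 100 = 86.0219

86.0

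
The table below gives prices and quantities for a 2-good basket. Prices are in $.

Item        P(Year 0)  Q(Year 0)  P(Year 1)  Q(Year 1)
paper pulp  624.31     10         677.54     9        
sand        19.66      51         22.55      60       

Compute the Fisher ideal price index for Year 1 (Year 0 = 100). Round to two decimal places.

Laspeyres component (base-period weights):
ΣP(Year 1)Q(Year 0) = 677.54×10 + 22.55×51 = 6775.4 + 1150.05 = 7925.45
ΣP(Year 0)Q(Year 0) = 624.31×10 + 19.66×51 = 6243.1 + 1002.66 = 7245.76
L = 7925.45 / 7245.76 × 100 = 109.3805
Paasche component (current-period weights):
ΣP(Year 1)Q(Year 1) = 677.54×9 + 22.55×60 = 6097.86 + 1353 = 7450.86
ΣP(Year 0)Q(Year 1) = 624.31×9 + 19.66×60 = 5618.79 + 1179.6 = 6798.39
P = 7450.86 / 6798.39 × 100 = 109.5974
Fisher = √(L × P) = √(109.3805 × 109.5974) = 109.4889

109.49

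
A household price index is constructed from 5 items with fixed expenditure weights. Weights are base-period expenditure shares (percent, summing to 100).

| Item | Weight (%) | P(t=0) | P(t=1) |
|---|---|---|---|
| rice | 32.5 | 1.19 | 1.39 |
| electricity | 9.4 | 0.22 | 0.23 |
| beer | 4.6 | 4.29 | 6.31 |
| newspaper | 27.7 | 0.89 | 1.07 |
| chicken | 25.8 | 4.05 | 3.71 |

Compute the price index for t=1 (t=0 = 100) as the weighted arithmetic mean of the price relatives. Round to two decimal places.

111.49

rice: 32.5 × (1.39/1.19) = 32.5 × 1.168067 = 37.9622
electricity: 9.4 × (0.23/0.22) = 9.4 × 1.045455 = 9.8273
beer: 4.6 × (6.31/4.29) = 4.6 × 1.470862 = 6.7660
newspaper: 27.7 × (1.07/0.89) = 27.7 × 1.202247 = 33.3022
chicken: 25.8 × (3.71/4.05) = 25.8 × 0.916049 = 23.6341
Index = Σ wᵢ·(p₁ᵢ/p₀ᵢ) = 37.9622 + 9.8273 + 6.7660 + 33.3022 + 23.6341 = 111.4917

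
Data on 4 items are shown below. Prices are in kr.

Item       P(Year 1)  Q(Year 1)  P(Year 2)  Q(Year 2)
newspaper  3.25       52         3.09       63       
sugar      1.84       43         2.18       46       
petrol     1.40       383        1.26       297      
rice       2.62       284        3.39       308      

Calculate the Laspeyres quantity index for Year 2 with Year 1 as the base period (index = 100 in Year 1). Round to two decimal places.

Laspeyres quantity index uses base-period prices as weights.
ΣP(Year 1)·Q(Year 2) = 3.25×63 + 1.84×46 + 1.40×297 + 2.62×308 = 204.75 + 84.64 + 415.8 + 806.96 = 1512.15
ΣP(Year 1)·Q(Year 1) = 3.25×52 + 1.84×43 + 1.40×383 + 2.62×284 = 169 + 79.12 + 536.2 + 744.08 = 1528.4
Index = 1512.15 / 1528.4 × 100 = 98.9368

98.94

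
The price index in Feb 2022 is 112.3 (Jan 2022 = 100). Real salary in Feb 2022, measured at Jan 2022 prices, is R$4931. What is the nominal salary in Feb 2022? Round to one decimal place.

5537.5

Nominal = Real × (Index/100) = 4931 × (112.3/100)
        = 4931 × 1.123 = 5537.5130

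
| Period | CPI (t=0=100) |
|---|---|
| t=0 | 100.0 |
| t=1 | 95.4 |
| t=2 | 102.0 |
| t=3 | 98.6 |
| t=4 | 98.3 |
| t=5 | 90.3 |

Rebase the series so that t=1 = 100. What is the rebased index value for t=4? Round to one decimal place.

103.0

Rebased(t=4) = 98.3 / 95.4 × 100 = 103.0398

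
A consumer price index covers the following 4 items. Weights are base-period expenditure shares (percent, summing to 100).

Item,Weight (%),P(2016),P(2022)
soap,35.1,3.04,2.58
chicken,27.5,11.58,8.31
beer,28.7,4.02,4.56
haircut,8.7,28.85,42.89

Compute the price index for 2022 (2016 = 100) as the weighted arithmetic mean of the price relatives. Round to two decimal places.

soap: 35.1 × (2.58/3.04) = 35.1 × 0.848684 = 29.7888
chicken: 27.5 × (8.31/11.58) = 27.5 × 0.717617 = 19.7345
beer: 28.7 × (4.56/4.02) = 28.7 × 1.134328 = 32.5552
haircut: 8.7 × (42.89/28.85) = 8.7 × 1.486655 = 12.9339
Index = Σ wᵢ·(p₁ᵢ/p₀ᵢ) = 29.7888 + 19.7345 + 32.5552 + 12.9339 = 95.0124

95.01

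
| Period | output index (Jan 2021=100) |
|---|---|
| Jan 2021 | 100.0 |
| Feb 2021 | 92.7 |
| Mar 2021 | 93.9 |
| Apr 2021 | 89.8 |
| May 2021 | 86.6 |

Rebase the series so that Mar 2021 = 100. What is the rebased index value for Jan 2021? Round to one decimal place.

Rebased(Jan 2021) = 100.0 / 93.9 × 100 = 106.4963

106.5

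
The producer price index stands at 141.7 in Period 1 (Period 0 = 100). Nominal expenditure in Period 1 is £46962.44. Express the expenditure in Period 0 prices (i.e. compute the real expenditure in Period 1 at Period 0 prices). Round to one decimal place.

33142.2

Real = Nominal ÷ (Index/100) = 46962.44 ÷ (141.7/100)
     = 46962.44 ÷ 1.417 = 33142.1595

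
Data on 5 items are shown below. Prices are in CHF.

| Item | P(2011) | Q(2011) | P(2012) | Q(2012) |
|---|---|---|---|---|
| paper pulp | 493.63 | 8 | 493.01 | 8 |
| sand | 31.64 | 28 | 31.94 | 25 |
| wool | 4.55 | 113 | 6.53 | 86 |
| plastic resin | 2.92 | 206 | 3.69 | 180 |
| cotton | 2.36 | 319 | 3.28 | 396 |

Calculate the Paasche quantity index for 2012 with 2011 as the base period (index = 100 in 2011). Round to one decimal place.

Paasche quantity index uses current-period prices as weights.
ΣP(2012)·Q(2012) = 493.01×8 + 31.94×25 + 6.53×86 + 3.69×180 + 3.28×396 = 3944.08 + 798.5 + 561.58 + 664.2 + 1298.88 = 7267.24
ΣP(2012)·Q(2011) = 493.01×8 + 31.94×28 + 6.53×113 + 3.69×206 + 3.28×319 = 3944.08 + 894.32 + 737.89 + 760.14 + 1046.32 = 7382.75
Index = 7267.24 / 7382.75 × 100 = 98.4354

98.4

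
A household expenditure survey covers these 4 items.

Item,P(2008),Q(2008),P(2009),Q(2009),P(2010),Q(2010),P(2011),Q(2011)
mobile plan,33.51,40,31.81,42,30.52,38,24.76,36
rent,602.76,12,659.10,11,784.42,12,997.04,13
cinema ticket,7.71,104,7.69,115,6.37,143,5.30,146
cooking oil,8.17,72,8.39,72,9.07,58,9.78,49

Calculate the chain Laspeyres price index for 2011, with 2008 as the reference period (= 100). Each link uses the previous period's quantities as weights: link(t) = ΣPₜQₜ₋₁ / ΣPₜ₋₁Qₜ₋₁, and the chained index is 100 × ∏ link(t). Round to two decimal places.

141.15

Link 2008→2009:
ΣP(2009)Q(2008) = 31.81×40 + 659.10×12 + 7.69×104 + 8.39×72 = 1272.4 + 7909.2 + 799.76 + 604.08 = 10585.44
ΣP(2008)Q(2008) = 33.51×40 + 602.76×12 + 7.71×104 + 8.17×72 = 1340.4 + 7233.12 + 801.84 + 588.24 = 9963.6
link = 10585.44/9963.6 = 1.062411
Link 2009→2010:
ΣP(2010)Q(2009) = 30.52×42 + 784.42×11 + 6.37×115 + 9.07×72 = 1281.84 + 8628.62 + 732.55 + 653.04 = 11296.05
ΣP(2009)Q(2009) = 31.81×42 + 659.10×11 + 7.69×115 + 8.39×72 = 1336.02 + 7250.1 + 884.35 + 604.08 = 10074.55
link = 11296.05/10074.55 = 1.121246
Link 2010→2011:
ΣP(2011)Q(2010) = 24.76×38 + 997.04×12 + 5.30×143 + 9.78×58 = 940.88 + 11964.48 + 757.9 + 567.24 = 14230.5
ΣP(2010)Q(2010) = 30.52×38 + 784.42×12 + 6.37×143 + 9.07×58 = 1159.76 + 9413.04 + 910.91 + 526.06 = 12009.77
link = 14230.5/12009.77 = 1.184910
Chained index = 100 × 1.062411 × 1.121246 × 1.184910 = 141.1494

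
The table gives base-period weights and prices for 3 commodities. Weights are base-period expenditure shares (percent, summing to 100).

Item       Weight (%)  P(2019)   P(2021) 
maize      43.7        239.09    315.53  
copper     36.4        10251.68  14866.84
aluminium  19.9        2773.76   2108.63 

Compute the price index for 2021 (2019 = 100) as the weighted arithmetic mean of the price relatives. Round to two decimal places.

125.59

maize: 43.7 × (315.53/239.09) = 43.7 × 1.319712 = 57.6714
copper: 36.4 × (14866.84/10251.68) = 36.4 × 1.450186 = 52.7868
aluminium: 19.9 × (2108.63/2773.76) = 19.9 × 0.760206 = 15.1281
Index = Σ wᵢ·(p₁ᵢ/p₀ᵢ) = 57.6714 + 52.7868 + 15.1281 = 125.5863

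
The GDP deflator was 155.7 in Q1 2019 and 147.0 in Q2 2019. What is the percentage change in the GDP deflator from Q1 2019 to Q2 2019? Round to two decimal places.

Change = (147.0 − 155.7) / 155.7 × 100
       = -8.7 / 155.7 × 100 = -5.5877%

-5.59%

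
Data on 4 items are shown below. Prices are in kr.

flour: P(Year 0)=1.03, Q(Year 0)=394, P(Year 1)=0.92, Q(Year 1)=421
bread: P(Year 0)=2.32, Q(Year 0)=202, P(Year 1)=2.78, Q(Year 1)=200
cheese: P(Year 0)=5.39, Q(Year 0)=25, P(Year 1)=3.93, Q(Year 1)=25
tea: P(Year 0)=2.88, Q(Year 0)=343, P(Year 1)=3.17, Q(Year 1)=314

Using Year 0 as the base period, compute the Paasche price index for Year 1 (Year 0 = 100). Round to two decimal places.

105.18

Paasche price index uses current-period quantities as weights.
ΣP(Year 1)·Q(Year 1) = 0.92×421 + 2.78×200 + 3.93×25 + 3.17×314 = 387.32 + 556 + 98.25 + 995.38 = 2036.95
ΣP(Year 0)·Q(Year 1) = 1.03×421 + 2.32×200 + 5.39×25 + 2.88×314 = 433.63 + 464 + 134.75 + 904.32 = 1936.7
Index = 2036.95 / 1936.7 × 100 = 105.1763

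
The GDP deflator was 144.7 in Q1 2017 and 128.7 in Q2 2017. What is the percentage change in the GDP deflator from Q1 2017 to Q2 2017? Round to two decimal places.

Change = (128.7 − 144.7) / 144.7 × 100
       = -16.0 / 144.7 × 100 = -11.0574%

-11.06%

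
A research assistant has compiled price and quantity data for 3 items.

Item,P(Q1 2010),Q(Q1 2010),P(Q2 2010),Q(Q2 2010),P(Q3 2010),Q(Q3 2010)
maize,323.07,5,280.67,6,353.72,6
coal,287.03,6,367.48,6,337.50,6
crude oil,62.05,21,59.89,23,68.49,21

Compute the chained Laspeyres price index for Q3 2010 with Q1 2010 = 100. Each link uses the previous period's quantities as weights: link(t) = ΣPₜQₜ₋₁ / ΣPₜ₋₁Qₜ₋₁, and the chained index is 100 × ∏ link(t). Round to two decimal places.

113.94

Link Q1 2010→Q2 2010:
ΣP(Q2 2010)Q(Q1 2010) = 280.67×5 + 367.48×6 + 59.89×21 = 1403.35 + 2204.88 + 1257.69 = 4865.92
ΣP(Q1 2010)Q(Q1 2010) = 323.07×5 + 287.03×6 + 62.05×21 = 1615.35 + 1722.18 + 1303.05 = 4640.58
link = 4865.92/4640.58 = 1.048559
Link Q2 2010→Q3 2010:
ΣP(Q3 2010)Q(Q2 2010) = 353.72×6 + 337.50×6 + 68.49×23 = 2122.32 + 2025 + 1575.27 = 5722.59
ΣP(Q2 2010)Q(Q2 2010) = 280.67×6 + 367.48×6 + 59.89×23 = 1684.02 + 2204.88 + 1377.47 = 5266.37
link = 5722.59/5266.37 = 1.086629
Chained index = 100 × 1.048559 × 1.086629 = 113.9394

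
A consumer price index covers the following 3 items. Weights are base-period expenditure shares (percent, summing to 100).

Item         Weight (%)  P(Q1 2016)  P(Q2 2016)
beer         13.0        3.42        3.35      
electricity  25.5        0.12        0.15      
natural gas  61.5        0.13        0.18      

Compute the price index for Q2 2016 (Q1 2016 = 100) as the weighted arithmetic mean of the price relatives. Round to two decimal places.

beer: 13.0 × (3.35/3.42) = 13.0 × 0.979532 = 12.7339
electricity: 25.5 × (0.15/0.12) = 25.5 × 1.250000 = 31.8750
natural gas: 61.5 × (0.18/0.13) = 61.5 × 1.384615 = 85.1538
Index = Σ wᵢ·(p₁ᵢ/p₀ᵢ) = 12.7339 + 31.8750 + 85.1538 = 129.7628

129.76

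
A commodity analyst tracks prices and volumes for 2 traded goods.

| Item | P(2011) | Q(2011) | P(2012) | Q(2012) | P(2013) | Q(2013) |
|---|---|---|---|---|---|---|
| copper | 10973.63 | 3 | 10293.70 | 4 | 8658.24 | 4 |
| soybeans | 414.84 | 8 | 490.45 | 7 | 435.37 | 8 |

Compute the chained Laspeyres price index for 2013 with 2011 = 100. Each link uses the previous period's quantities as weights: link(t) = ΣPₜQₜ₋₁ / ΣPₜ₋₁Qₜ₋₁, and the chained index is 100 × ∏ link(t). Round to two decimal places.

81.13

Link 2011→2012:
ΣP(2012)Q(2011) = 10293.70×3 + 490.45×8 = 30881.1 + 3923.6 = 34804.7
ΣP(2011)Q(2011) = 10973.63×3 + 414.84×8 = 32920.89 + 3318.72 = 36239.61
link = 34804.7/36239.61 = 0.960405
Link 2012→2013:
ΣP(2013)Q(2012) = 8658.24×4 + 435.37×7 = 34632.96 + 3047.59 = 37680.55
ΣP(2012)Q(2012) = 10293.70×4 + 490.45×7 = 41174.8 + 3433.15 = 44607.95
link = 37680.55/44607.95 = 0.844705
Chained index = 100 × 0.960405 × 0.844705 = 81.1259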